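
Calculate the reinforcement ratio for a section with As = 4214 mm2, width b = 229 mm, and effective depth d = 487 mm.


rho = As / (b * d)
= 4214 / (229 * 487)
= 0.0378

0.0378


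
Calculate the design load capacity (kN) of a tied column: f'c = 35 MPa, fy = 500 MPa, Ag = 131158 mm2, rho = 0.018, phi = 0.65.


Ast = rho * Ag = 0.018 * 131158 = 2360.844 mm2
phi*Pn = 0.65 * 0.80 * (0.85 * 35 * (131158 - 2360.844) + 500 * 2360.844) / 1000
= 2606.31 kN

2606.31


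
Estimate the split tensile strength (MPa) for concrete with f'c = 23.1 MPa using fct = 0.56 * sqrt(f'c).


fct = 0.56 * sqrt(23.1)
= 0.56 * 4.806
= 2.691 MPa

2.691


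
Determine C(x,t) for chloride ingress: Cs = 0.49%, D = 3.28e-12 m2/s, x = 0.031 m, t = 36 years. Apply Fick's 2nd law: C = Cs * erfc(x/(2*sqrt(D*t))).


t_seconds = 36 * 365.25 * 24 * 3600 = 1136073600.0 s
arg = 0.031 / (2 * sqrt(3.28e-12 * 1136073600.0))
= 0.2539
erfc(0.2539) = 0.7195
C = 0.49 * 0.7195 = 0.3526%

0.3526


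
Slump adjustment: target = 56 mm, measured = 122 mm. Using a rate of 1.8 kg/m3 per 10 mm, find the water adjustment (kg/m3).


Difference = 56 - 122 = -66 mm
Water adjustment = -66 * 1.8 / 10 = -11.9 kg/m3

-11.9


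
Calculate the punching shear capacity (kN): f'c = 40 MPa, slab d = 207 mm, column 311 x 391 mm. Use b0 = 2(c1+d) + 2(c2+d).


b0 = 2*(311 + 207) + 2*(391 + 207) = 2232 mm
Vc = 0.33 * sqrt(40) * 2232 * 207 / 1000
= 964.29 kN

964.29


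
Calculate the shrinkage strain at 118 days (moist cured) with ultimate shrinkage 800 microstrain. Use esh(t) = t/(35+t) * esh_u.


esh(118) = 118 / (35 + 118) * 800
= 118 / 153 * 800
= 617.0 microstrain

617.0


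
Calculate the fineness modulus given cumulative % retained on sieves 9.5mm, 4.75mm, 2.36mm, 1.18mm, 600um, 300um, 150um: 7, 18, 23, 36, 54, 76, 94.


FM = sum(cumulative % retained) / 100
= 308 / 100
= 3.08

3.08


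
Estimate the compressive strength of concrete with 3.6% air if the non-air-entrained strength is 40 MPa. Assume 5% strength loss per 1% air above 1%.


Strength loss = (3.6 - 1) * 5 = 13.0%
f'c = 40 * (1 - 13.0/100)
= 34.8 MPa

34.8


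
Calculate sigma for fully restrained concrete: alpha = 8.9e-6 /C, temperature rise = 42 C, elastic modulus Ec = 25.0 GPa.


sigma = alpha * dT * Ec
= 8.9e-6 * 42 * 25.0 * 1000
= 9.345 MPa

9.345


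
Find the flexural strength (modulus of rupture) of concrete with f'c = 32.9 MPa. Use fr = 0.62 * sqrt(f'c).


fr = 0.62 * sqrt(32.9)
= 3.556 MPa

3.556


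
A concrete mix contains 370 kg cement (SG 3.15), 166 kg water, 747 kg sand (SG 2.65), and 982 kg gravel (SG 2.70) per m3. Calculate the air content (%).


Vol cement = 370 / (3.15 * 1000) = 0.11746 m3
Vol water = 166 / 1000 = 0.166 m3
Vol sand = 747 / (2.65 * 1000) = 0.281887 m3
Vol gravel = 982 / (2.70 * 1000) = 0.363704 m3
Total solid + water volume = 0.929051 m3
Air = (1 - 0.929051) * 100 = 7.09%

7.09


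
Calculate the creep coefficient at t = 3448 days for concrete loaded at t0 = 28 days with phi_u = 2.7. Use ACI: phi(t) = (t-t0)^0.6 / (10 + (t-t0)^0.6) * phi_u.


dt = 3448 - 28 = 3420
phi = 3420^0.6 / (10 + 3420^0.6) * 2.7
= 2.51

2.51


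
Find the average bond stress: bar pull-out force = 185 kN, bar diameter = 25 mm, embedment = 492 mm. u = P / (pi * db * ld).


u = P / (pi * db * ld)
= 185 * 1000 / (pi * 25 * 492)
= 4.788 MPa

4.788


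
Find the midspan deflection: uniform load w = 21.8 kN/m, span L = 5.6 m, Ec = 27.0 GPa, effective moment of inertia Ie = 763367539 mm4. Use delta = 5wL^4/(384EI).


Convert: L = 5.6 m = 5600 mm, Ec = 27.0 GPa = 27000 MPa
delta = 5 * 21.8 * 5600^4 / (384 * 27000 * 763367539)
= 13.54 mm

13.54


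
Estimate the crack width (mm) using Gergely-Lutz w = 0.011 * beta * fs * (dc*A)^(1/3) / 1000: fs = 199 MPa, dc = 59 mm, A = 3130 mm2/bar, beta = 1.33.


w = 0.011 * beta * fs * (dc * A)^(1/3) / 1000
= 0.011 * 1.33 * 199 * (59 * 3130)^(1/3) / 1000
= 0.166 mm

0.166


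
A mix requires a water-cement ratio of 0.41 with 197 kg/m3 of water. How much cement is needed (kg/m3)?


Cement = water / (w/c)
= 197 / 0.41
= 480.5 kg/m3

480.5


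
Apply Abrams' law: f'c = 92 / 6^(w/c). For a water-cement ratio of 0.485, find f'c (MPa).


f'c = 92 / 6^0.485
= 92 / 2.385
= 38.58 MPa

38.58


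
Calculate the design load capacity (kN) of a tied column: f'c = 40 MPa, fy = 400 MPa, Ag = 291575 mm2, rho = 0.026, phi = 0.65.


Ast = rho * Ag = 0.026 * 291575 = 7580.95 mm2
phi*Pn = 0.65 * 0.80 * (0.85 * 40 * (291575 - 7580.95) + 400 * 7580.95) / 1000
= 6597.85 kN

6597.85


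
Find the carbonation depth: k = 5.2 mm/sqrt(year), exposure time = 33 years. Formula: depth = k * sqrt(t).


depth = k * sqrt(t)
= 5.2 * sqrt(33)
= 29.87 mm

29.87


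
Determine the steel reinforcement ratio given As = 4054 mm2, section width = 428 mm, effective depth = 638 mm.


rho = As / (b * d)
= 4054 / (428 * 638)
= 0.0148

0.0148


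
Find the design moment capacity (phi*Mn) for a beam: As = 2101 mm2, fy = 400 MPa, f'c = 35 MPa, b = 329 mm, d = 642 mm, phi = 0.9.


a = As * fy / (0.85 * f'c * b)
= 2101 * 400 / (0.85 * 35 * 329)
= 85.8624 mm
Mn = As * fy * (d - a/2) / 10^6
= 503.4574 kN-m
phi*Mn = 0.9 * 503.4574 = 453.11 kN-m

453.11


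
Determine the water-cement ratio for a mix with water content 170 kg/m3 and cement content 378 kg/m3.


w/c = water / cement
w/c = 170 / 378 = 0.45

0.45


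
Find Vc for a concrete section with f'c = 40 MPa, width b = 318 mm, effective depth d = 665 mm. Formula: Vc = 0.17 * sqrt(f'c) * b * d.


Vc = 0.17 * sqrt(40) * 318 * 665 / 1000
= 227.37 kN

227.37


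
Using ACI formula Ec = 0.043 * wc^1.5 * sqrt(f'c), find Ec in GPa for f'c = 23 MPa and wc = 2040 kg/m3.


Ec = 0.043 * 2040^1.5 * sqrt(23) / 1000
= 19.0 GPa

19.0


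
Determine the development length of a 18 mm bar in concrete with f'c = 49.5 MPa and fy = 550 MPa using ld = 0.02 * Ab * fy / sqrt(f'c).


Ab = pi * 18^2 / 4 = 254.469 mm2
ld = 0.02 * 254.469 * 550 / sqrt(49.5)
= 397.9 mm

397.9


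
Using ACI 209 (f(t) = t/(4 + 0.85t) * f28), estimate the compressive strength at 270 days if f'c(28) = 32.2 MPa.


f(270) = 270 / (4 + 0.85 * 270) * 32.2
= 270 / 233.5 * 32.2
= 37.23 MPa

37.23


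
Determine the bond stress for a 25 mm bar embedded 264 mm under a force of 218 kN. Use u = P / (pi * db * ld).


u = P / (pi * db * ld)
= 218 * 1000 / (pi * 25 * 264)
= 10.514 MPa

10.514


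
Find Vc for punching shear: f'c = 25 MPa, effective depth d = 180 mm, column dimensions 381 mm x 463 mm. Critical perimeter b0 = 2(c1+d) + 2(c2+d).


b0 = 2*(381 + 180) + 2*(463 + 180) = 2408 mm
Vc = 0.33 * sqrt(25) * 2408 * 180 / 1000
= 715.18 kN

715.18


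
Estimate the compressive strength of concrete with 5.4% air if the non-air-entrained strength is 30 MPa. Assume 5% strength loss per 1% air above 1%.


Strength loss = (5.4 - 1) * 5 = 22.0%
f'c = 30 * (1 - 22.0/100)
= 23.4 MPa

23.4


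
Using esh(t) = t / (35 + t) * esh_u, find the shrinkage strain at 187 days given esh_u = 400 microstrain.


esh(187) = 187 / (35 + 187) * 400
= 187 / 222 * 400
= 336.9 microstrain

336.9


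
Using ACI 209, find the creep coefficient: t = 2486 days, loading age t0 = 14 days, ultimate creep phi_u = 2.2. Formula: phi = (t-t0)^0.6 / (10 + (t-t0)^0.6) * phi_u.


dt = 2486 - 14 = 2472
phi = 2472^0.6 / (10 + 2472^0.6) * 2.2
= 2.015

2.015


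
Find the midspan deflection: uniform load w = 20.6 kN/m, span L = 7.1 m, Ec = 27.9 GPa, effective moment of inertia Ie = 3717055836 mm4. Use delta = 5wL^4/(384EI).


Convert: L = 7.1 m = 7100 mm, Ec = 27.9 GPa = 27900 MPa
delta = 5 * 20.6 * 7100^4 / (384 * 27900 * 3717055836)
= 6.57 mm

6.57


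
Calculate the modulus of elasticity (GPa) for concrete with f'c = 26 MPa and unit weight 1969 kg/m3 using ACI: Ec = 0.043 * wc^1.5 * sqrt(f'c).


Ec = 0.043 * 1969^1.5 * sqrt(26) / 1000
= 19.16 GPa

19.16


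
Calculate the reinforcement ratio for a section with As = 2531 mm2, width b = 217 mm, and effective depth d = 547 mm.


rho = As / (b * d)
= 2531 / (217 * 547)
= 0.0213

0.0213


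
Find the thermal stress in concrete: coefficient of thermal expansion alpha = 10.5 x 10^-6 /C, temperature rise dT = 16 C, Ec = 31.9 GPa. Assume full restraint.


sigma = alpha * dT * Ec
= 10.5e-6 * 16 * 31.9 * 1000
= 5.359 MPa

5.359


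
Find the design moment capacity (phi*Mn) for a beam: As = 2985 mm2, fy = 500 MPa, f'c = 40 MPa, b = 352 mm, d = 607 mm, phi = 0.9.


a = As * fy / (0.85 * f'c * b)
= 2985 * 500 / (0.85 * 40 * 352)
= 124.7076 mm
Mn = As * fy * (d - a/2) / 10^6
= 812.8845 kN-m
phi*Mn = 0.9 * 812.8845 = 731.6 kN-m

731.6


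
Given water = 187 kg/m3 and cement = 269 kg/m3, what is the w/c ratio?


w/c = water / cement
w/c = 187 / 269 = 0.695

0.695


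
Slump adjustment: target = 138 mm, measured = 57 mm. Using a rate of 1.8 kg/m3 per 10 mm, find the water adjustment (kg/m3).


Difference = 138 - 57 = 81 mm
Water adjustment = 81 * 1.8 / 10 = 14.6 kg/m3

14.6


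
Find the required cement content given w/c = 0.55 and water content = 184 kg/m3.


Cement = water / (w/c)
= 184 / 0.55
= 334.5 kg/m3

334.5


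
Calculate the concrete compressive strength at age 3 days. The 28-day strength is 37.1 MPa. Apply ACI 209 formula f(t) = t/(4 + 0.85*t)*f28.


f(3) = 3 / (4 + 0.85 * 3) * 37.1
= 3 / 6.55 * 37.1
= 16.99 MPa

16.99


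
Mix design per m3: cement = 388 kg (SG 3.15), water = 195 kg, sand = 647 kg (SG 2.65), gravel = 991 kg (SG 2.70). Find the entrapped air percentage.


Vol cement = 388 / (3.15 * 1000) = 0.123175 m3
Vol water = 195 / 1000 = 0.195 m3
Vol sand = 647 / (2.65 * 1000) = 0.244151 m3
Vol gravel = 991 / (2.70 * 1000) = 0.367037 m3
Total solid + water volume = 0.929363 m3
Air = (1 - 0.929363) * 100 = 7.06%

7.06


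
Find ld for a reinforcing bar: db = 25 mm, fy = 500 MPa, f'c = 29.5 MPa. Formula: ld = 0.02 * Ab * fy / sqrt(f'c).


Ab = pi * 25^2 / 4 = 490.874 mm2
ld = 0.02 * 490.874 * 500 / sqrt(29.5)
= 903.8 mm

903.8


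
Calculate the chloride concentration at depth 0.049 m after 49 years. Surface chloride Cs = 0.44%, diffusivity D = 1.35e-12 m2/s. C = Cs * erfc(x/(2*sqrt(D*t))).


t_seconds = 49 * 365.25 * 24 * 3600 = 1546322400.0 s
arg = 0.049 / (2 * sqrt(1.35e-12 * 1546322400.0))
= 0.5362
erfc(0.5362) = 0.4482
C = 0.44 * 0.4482 = 0.1972%

0.1972


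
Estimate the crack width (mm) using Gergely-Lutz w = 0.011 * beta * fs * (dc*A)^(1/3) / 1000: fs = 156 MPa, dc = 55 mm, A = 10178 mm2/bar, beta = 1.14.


w = 0.011 * beta * fs * (dc * A)^(1/3) / 1000
= 0.011 * 1.14 * 156 * (55 * 10178)^(1/3) / 1000
= 0.161 mm

0.161


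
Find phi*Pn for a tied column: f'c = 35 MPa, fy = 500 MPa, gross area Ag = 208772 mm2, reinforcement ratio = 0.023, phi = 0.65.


Ast = rho * Ag = 0.023 * 208772 = 4801.756 mm2
phi*Pn = 0.65 * 0.80 * (0.85 * 35 * (208772 - 4801.756) + 500 * 4801.756) / 1000
= 4403.88 kN

4403.88


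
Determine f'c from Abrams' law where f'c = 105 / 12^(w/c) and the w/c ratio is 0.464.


f'c = 105 / 12^0.464
= 105 / 3.168
= 33.15 MPa

33.15


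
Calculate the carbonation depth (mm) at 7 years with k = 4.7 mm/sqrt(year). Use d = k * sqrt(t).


depth = k * sqrt(t)
= 4.7 * sqrt(7)
= 12.44 mm

12.44


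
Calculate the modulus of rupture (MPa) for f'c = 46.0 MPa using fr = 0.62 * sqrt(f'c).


fr = 0.62 * sqrt(46.0)
= 4.205 MPa

4.205


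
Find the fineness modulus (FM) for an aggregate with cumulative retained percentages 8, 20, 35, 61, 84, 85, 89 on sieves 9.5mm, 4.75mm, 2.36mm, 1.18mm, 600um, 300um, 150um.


FM = sum(cumulative % retained) / 100
= 382 / 100
= 3.82

3.82


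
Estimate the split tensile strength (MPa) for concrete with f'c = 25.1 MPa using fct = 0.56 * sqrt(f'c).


fct = 0.56 * sqrt(25.1)
= 0.56 * 5.01
= 2.806 MPa

2.806


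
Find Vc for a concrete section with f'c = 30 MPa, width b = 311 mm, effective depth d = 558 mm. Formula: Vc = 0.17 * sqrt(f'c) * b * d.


Vc = 0.17 * sqrt(30) * 311 * 558 / 1000
= 161.59 kN

161.59


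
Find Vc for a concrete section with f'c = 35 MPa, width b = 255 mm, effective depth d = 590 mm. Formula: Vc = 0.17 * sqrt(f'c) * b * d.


Vc = 0.17 * sqrt(35) * 255 * 590 / 1000
= 151.31 kN

151.31


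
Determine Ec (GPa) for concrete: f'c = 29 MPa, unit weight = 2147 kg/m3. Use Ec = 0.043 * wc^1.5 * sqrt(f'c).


Ec = 0.043 * 2147^1.5 * sqrt(29) / 1000
= 23.04 GPa

23.04


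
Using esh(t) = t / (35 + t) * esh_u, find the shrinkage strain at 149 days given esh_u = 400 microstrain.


esh(149) = 149 / (35 + 149) * 400
= 149 / 184 * 400
= 323.9 microstrain

323.9


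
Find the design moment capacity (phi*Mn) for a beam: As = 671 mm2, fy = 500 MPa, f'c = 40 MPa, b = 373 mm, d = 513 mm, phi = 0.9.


a = As * fy / (0.85 * f'c * b)
= 671 * 500 / (0.85 * 40 * 373)
= 26.4548 mm
Mn = As * fy * (d - a/2) / 10^6
= 167.6737 kN-m
phi*Mn = 0.9 * 167.6737 = 150.91 kN-m

150.91


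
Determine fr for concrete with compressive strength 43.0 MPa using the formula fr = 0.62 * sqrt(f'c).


fr = 0.62 * sqrt(43.0)
= 4.066 MPa

4.066


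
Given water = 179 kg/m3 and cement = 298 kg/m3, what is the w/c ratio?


w/c = water / cement
w/c = 179 / 298 = 0.601

0.601


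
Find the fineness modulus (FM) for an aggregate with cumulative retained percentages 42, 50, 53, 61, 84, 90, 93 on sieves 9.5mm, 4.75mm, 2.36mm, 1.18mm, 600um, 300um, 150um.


FM = sum(cumulative % retained) / 100
= 473 / 100
= 4.73

4.73


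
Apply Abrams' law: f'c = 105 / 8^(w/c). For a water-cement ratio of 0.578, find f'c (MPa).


f'c = 105 / 8^0.578
= 105 / 3.326
= 31.56 MPa

31.56


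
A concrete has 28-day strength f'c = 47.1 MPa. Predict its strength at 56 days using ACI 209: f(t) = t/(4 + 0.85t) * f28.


f(56) = 56 / (4 + 0.85 * 56) * 47.1
= 56 / 51.6 * 47.1
= 51.12 MPa

51.12


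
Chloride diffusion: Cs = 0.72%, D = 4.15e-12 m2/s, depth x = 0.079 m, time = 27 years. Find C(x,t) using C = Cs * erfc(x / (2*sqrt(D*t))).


t_seconds = 27 * 365.25 * 24 * 3600 = 852055200.0 s
arg = 0.079 / (2 * sqrt(4.15e-12 * 852055200.0))
= 0.6643
erfc(0.6643) = 0.3475
C = 0.72 * 0.3475 = 0.2502%

0.2502


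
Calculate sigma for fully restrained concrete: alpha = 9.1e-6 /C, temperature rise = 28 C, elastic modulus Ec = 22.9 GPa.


sigma = alpha * dT * Ec
= 9.1e-6 * 28 * 22.9 * 1000
= 5.835 MPa

5.835


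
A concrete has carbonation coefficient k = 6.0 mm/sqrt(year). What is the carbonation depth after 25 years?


depth = k * sqrt(t)
= 6.0 * sqrt(25)
= 30.0 mm

30.0


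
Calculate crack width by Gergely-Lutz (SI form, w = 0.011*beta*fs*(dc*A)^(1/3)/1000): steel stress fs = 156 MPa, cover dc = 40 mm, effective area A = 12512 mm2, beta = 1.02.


w = 0.011 * beta * fs * (dc * A)^(1/3) / 1000
= 0.011 * 1.02 * 156 * (40 * 12512)^(1/3) / 1000
= 0.139 mm

0.139


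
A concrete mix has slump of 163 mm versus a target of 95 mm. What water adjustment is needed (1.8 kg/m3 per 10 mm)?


Difference = 95 - 163 = -68 mm
Water adjustment = -68 * 1.8 / 10 = -12.2 kg/m3

-12.2


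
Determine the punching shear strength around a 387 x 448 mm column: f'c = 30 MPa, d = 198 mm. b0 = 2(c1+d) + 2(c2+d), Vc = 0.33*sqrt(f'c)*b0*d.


b0 = 2*(387 + 198) + 2*(448 + 198) = 2462 mm
Vc = 0.33 * sqrt(30) * 2462 * 198 / 1000
= 881.11 kN

881.11


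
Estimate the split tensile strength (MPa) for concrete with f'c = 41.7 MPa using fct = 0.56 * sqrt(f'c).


fct = 0.56 * sqrt(41.7)
= 0.56 * 6.458
= 3.616 MPa

3.616


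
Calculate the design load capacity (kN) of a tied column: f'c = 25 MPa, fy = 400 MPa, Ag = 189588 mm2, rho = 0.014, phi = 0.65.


Ast = rho * Ag = 0.014 * 189588 = 2654.232 mm2
phi*Pn = 0.65 * 0.80 * (0.85 * 25 * (189588 - 2654.232) + 400 * 2654.232) / 1000
= 2617.7 kN

2617.7


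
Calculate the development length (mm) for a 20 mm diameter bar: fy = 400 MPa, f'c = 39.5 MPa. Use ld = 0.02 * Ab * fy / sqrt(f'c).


Ab = pi * 20^2 / 4 = 314.159 mm2
ld = 0.02 * 314.159 * 400 / sqrt(39.5)
= 399.9 mm

399.9


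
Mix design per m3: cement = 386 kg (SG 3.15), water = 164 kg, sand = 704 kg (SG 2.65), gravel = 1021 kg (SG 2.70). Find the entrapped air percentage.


Vol cement = 386 / (3.15 * 1000) = 0.12254 m3
Vol water = 164 / 1000 = 0.164 m3
Vol sand = 704 / (2.65 * 1000) = 0.26566 m3
Vol gravel = 1021 / (2.70 * 1000) = 0.378148 m3
Total solid + water volume = 0.930348 m3
Air = (1 - 0.930348) * 100 = 6.97%

6.97


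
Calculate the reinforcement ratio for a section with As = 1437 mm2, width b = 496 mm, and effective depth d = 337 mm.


rho = As / (b * d)
= 1437 / (496 * 337)
= 0.0086

0.0086


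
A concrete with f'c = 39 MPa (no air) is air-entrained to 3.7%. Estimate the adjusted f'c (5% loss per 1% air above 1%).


Strength loss = (3.7 - 1) * 5 = 13.5%
f'c = 39 * (1 - 13.5/100)
= 33.73 MPa

33.73


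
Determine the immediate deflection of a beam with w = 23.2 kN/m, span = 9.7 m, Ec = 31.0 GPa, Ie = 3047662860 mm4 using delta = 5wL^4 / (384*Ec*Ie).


Convert: L = 9.7 m = 9700 mm, Ec = 31.0 GPa = 31000 MPa
delta = 5 * 23.2 * 9700^4 / (384 * 31000 * 3047662860)
= 28.31 mm

28.31


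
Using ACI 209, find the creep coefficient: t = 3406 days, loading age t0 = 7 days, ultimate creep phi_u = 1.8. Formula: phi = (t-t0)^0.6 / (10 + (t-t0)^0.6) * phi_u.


dt = 3406 - 7 = 3399
phi = 3399^0.6 / (10 + 3399^0.6) * 1.8
= 1.673

1.673


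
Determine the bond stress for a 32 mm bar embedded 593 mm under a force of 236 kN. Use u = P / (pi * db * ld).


u = P / (pi * db * ld)
= 236 * 1000 / (pi * 32 * 593)
= 3.959 MPa

3.959


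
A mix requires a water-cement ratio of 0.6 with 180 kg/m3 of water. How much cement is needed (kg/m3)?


Cement = water / (w/c)
= 180 / 0.6
= 300.0 kg/m3

300.0


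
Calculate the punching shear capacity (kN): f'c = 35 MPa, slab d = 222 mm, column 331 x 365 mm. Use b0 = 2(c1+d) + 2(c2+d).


b0 = 2*(331 + 222) + 2*(365 + 222) = 2280 mm
Vc = 0.33 * sqrt(35) * 2280 * 222 / 1000
= 988.18 kN

988.18


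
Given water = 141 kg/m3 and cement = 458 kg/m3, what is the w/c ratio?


w/c = water / cement
w/c = 141 / 458 = 0.308

0.308


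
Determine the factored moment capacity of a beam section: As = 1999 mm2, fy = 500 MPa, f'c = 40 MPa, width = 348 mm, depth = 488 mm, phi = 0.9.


a = As * fy / (0.85 * f'c * b)
= 1999 * 500 / (0.85 * 40 * 348)
= 84.4743 mm
Mn = As * fy * (d - a/2) / 10^6
= 445.54 kN-m
phi*Mn = 0.9 * 445.54 = 400.99 kN-m

400.99


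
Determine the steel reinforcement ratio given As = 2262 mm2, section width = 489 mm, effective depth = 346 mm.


rho = As / (b * d)
= 2262 / (489 * 346)
= 0.0134

0.0134


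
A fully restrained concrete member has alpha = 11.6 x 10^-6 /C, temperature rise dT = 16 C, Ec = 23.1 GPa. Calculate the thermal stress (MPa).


sigma = alpha * dT * Ec
= 11.6e-6 * 16 * 23.1 * 1000
= 4.287 MPa

4.287


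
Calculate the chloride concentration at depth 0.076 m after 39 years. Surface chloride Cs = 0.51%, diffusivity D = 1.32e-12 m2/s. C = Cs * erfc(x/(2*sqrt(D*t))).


t_seconds = 39 * 365.25 * 24 * 3600 = 1230746400.0 s
arg = 0.076 / (2 * sqrt(1.32e-12 * 1230746400.0))
= 0.9428
erfc(0.9428) = 0.1824
C = 0.51 * 0.1824 = 0.093%

0.093


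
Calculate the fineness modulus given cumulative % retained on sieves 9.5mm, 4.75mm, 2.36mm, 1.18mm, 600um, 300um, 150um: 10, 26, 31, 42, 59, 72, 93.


FM = sum(cumulative % retained) / 100
= 333 / 100
= 3.33

3.33


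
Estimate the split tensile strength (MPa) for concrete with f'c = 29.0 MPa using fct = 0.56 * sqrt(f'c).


fct = 0.56 * sqrt(29.0)
= 0.56 * 5.385
= 3.016 MPa

3.016


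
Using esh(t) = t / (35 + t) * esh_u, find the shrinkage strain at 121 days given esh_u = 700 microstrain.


esh(121) = 121 / (35 + 121) * 700
= 121 / 156 * 700
= 542.9 microstrain

542.9


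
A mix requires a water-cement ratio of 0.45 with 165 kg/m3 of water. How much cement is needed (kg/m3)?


Cement = water / (w/c)
= 165 / 0.45
= 366.7 kg/m3

366.7


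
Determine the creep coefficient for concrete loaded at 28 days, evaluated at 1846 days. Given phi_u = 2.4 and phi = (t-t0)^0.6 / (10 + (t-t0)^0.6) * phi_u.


dt = 1846 - 28 = 1818
phi = 1818^0.6 / (10 + 1818^0.6) * 2.4
= 2.161

2.161


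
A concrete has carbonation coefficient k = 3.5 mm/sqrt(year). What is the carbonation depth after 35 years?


depth = k * sqrt(t)
= 3.5 * sqrt(35)
= 20.71 mm

20.71


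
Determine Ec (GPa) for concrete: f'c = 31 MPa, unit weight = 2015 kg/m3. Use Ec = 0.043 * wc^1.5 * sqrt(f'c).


Ec = 0.043 * 2015^1.5 * sqrt(31) / 1000
= 21.66 GPa

21.66


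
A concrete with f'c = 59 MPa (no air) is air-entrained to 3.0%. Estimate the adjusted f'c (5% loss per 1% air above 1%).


Strength loss = (3.0 - 1) * 5 = 10.0%
f'c = 59 * (1 - 10.0/100)
= 53.1 MPa

53.1


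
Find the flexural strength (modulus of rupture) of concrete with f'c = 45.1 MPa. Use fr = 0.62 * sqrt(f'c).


fr = 0.62 * sqrt(45.1)
= 4.164 MPa

4.164


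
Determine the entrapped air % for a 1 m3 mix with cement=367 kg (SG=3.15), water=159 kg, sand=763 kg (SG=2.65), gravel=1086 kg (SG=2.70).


Vol cement = 367 / (3.15 * 1000) = 0.116508 m3
Vol water = 159 / 1000 = 0.159 m3
Vol sand = 763 / (2.65 * 1000) = 0.287925 m3
Vol gravel = 1086 / (2.70 * 1000) = 0.402222 m3
Total solid + water volume = 0.965655 m3
Air = (1 - 0.965655) * 100 = 3.43%

3.43


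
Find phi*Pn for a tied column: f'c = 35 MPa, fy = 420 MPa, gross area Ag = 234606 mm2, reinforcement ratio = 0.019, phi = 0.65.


Ast = rho * Ag = 0.019 * 234606 = 4457.514 mm2
phi*Pn = 0.65 * 0.80 * (0.85 * 35 * (234606 - 4457.514) + 420 * 4457.514) / 1000
= 4533.92 kN

4533.92


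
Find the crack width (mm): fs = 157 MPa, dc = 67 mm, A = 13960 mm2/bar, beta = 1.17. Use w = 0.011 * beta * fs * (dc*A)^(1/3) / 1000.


w = 0.011 * beta * fs * (dc * A)^(1/3) / 1000
= 0.011 * 1.17 * 157 * (67 * 13960)^(1/3) / 1000
= 0.198 mm

0.198


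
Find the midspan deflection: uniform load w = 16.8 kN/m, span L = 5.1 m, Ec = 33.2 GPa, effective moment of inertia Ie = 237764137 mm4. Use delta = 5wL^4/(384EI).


Convert: L = 5.1 m = 5100 mm, Ec = 33.2 GPa = 33200 MPa
delta = 5 * 16.8 * 5100^4 / (384 * 33200 * 237764137)
= 18.75 mm

18.75


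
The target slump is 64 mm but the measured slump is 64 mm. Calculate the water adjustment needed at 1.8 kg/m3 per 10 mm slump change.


Difference = 64 - 64 = 0 mm
Water adjustment = 0 * 1.8 / 10 = 0.0 kg/m3

0.0


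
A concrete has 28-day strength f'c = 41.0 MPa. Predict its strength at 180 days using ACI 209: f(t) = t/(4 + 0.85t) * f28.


f(180) = 180 / (4 + 0.85 * 180) * 41.0
= 180 / 157.0 * 41.0
= 47.01 MPa

47.01


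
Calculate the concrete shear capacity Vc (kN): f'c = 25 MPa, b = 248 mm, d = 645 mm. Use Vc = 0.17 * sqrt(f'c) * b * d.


Vc = 0.17 * sqrt(25) * 248 * 645 / 1000
= 135.97 kN

135.97


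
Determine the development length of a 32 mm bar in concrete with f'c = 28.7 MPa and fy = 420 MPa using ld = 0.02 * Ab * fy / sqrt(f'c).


Ab = pi * 32^2 / 4 = 804.248 mm2
ld = 0.02 * 804.248 * 420 / sqrt(28.7)
= 1261.0 mm

1261.0


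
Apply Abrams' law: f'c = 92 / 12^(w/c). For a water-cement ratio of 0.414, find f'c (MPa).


f'c = 92 / 12^0.414
= 92 / 2.798
= 32.89 MPa

32.89


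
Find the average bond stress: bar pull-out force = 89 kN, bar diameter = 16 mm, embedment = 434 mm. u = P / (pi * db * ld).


u = P / (pi * db * ld)
= 89 * 1000 / (pi * 16 * 434)
= 4.08 MPa

4.08


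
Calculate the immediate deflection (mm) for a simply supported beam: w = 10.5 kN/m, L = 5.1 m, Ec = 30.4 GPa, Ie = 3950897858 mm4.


Convert: L = 5.1 m = 5100 mm, Ec = 30.4 GPa = 30400 MPa
delta = 5 * 10.5 * 5100^4 / (384 * 30400 * 3950897858)
= 0.77 mm

0.77


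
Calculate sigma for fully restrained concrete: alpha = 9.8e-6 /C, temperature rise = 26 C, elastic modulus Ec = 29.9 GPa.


sigma = alpha * dT * Ec
= 9.8e-6 * 26 * 29.9 * 1000
= 7.619 MPa

7.619


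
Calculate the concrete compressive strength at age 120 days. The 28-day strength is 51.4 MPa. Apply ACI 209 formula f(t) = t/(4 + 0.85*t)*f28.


f(120) = 120 / (4 + 0.85 * 120) * 51.4
= 120 / 106.0 * 51.4
= 58.19 MPa

58.19


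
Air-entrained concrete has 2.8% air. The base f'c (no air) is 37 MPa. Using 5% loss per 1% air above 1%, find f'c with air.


Strength loss = (2.8 - 1) * 5 = 9.0%
f'c = 37 * (1 - 9.0/100)
= 33.67 MPa

33.67


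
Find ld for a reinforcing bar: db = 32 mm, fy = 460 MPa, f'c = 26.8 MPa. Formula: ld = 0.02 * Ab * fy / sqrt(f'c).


Ab = pi * 32^2 / 4 = 804.248 mm2
ld = 0.02 * 804.248 * 460 / sqrt(26.8)
= 1429.3 mm

1429.3


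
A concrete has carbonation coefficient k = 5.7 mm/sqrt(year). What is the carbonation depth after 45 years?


depth = k * sqrt(t)
= 5.7 * sqrt(45)
= 38.24 mm

38.24


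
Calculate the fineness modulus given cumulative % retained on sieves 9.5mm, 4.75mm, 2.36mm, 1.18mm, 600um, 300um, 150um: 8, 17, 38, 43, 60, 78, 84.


FM = sum(cumulative % retained) / 100
= 328 / 100
= 3.28

3.28


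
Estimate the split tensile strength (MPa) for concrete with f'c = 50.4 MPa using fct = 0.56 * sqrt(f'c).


fct = 0.56 * sqrt(50.4)
= 0.56 * 7.099
= 3.976 MPa

3.976


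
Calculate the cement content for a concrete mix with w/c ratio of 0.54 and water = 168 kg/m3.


Cement = water / (w/c)
= 168 / 0.54
= 311.1 kg/m3

311.1


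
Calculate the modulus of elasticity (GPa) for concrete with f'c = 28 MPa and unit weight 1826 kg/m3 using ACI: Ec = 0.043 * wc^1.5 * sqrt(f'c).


Ec = 0.043 * 1826^1.5 * sqrt(28) / 1000
= 17.75 GPa

17.75


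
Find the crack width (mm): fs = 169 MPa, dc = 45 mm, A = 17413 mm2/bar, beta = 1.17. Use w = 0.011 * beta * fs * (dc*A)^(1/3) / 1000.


w = 0.011 * beta * fs * (dc * A)^(1/3) / 1000
= 0.011 * 1.17 * 169 * (45 * 17413)^(1/3) / 1000
= 0.201 mm

0.201


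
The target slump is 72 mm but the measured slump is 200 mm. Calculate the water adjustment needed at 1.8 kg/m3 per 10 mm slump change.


Difference = 72 - 200 = -128 mm
Water adjustment = -128 * 1.8 / 10 = -23.0 kg/m3

-23.0


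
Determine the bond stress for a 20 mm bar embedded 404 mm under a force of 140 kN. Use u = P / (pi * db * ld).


u = P / (pi * db * ld)
= 140 * 1000 / (pi * 20 * 404)
= 5.515 MPa

5.515


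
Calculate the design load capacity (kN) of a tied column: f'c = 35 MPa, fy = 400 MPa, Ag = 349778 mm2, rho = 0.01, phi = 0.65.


Ast = rho * Ag = 0.01 * 349778 = 3497.78 mm2
phi*Pn = 0.65 * 0.80 * (0.85 * 35 * (349778 - 3497.78) + 400 * 3497.78) / 1000
= 6084.49 kN

6084.49


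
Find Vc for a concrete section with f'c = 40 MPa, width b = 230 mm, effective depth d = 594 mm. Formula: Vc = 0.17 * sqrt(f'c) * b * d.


Vc = 0.17 * sqrt(40) * 230 * 594 / 1000
= 146.89 kN

146.89


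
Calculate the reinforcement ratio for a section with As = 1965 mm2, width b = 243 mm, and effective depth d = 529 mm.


rho = As / (b * d)
= 1965 / (243 * 529)
= 0.0153

0.0153


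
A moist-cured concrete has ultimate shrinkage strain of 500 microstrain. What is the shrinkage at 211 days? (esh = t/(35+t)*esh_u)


esh(211) = 211 / (35 + 211) * 500
= 211 / 246 * 500
= 428.9 microstrain

428.9


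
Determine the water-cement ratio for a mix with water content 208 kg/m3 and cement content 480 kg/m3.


w/c = water / cement
w/c = 208 / 480 = 0.433

0.433


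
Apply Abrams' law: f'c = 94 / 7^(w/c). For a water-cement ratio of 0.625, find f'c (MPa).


f'c = 94 / 7^0.625
= 94 / 3.374
= 27.86 MPa

27.86


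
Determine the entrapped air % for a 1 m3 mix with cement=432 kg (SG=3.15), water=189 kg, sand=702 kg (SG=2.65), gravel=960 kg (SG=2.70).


Vol cement = 432 / (3.15 * 1000) = 0.137143 m3
Vol water = 189 / 1000 = 0.189 m3
Vol sand = 702 / (2.65 * 1000) = 0.264906 m3
Vol gravel = 960 / (2.70 * 1000) = 0.355556 m3
Total solid + water volume = 0.946604 m3
Air = (1 - 0.946604) * 100 = 5.34%

5.34


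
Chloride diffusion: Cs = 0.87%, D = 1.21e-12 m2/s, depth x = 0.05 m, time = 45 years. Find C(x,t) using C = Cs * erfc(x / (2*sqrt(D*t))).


t_seconds = 45 * 365.25 * 24 * 3600 = 1420092000.0 s
arg = 0.05 / (2 * sqrt(1.21e-12 * 1420092000.0))
= 0.6031
erfc(0.6031) = 0.3937
C = 0.87 * 0.3937 = 0.3425%

0.3425


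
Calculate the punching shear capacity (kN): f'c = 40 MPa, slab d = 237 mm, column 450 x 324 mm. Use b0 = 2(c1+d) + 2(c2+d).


b0 = 2*(450 + 237) + 2*(324 + 237) = 2496 mm
Vc = 0.33 * sqrt(40) * 2496 * 237 / 1000
= 1234.63 kN

1234.63


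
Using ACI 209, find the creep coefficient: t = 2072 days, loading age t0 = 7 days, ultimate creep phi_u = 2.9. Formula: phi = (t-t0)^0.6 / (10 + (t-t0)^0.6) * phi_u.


dt = 2072 - 7 = 2065
phi = 2065^0.6 / (10 + 2065^0.6) * 2.9
= 2.63

2.63


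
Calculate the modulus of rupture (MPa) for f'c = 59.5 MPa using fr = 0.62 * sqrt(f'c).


fr = 0.62 * sqrt(59.5)
= 4.782 MPa

4.782


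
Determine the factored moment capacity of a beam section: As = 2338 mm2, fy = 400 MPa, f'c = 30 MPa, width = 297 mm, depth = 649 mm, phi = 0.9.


a = As * fy / (0.85 * f'c * b)
= 2338 * 400 / (0.85 * 30 * 297)
= 123.4832 mm
Mn = As * fy * (d - a/2) / 10^6
= 549.2041 kN-m
phi*Mn = 0.9 * 549.2041 = 494.28 kN-m

494.28


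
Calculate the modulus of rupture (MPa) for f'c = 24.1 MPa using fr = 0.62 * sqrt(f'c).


fr = 0.62 * sqrt(24.1)
= 3.044 MPa

3.044


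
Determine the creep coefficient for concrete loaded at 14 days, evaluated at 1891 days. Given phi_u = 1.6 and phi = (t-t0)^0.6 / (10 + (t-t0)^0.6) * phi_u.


dt = 1891 - 14 = 1877
phi = 1877^0.6 / (10 + 1877^0.6) * 1.6
= 1.443

1.443


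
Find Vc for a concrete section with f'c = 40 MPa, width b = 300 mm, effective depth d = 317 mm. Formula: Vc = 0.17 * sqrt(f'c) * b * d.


Vc = 0.17 * sqrt(40) * 300 * 317 / 1000
= 102.25 kN

102.25


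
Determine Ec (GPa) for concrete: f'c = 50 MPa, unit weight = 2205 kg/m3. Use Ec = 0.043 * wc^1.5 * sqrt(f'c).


Ec = 0.043 * 2205^1.5 * sqrt(50) / 1000
= 31.48 GPa

31.48


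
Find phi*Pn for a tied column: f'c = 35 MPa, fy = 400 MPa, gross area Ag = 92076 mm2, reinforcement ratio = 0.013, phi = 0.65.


Ast = rho * Ag = 0.013 * 92076 = 1196.988 mm2
phi*Pn = 0.65 * 0.80 * (0.85 * 35 * (92076 - 1196.988) + 400 * 1196.988) / 1000
= 1654.87 kN

1654.87


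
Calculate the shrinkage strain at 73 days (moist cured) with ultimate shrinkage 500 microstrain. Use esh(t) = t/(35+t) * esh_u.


esh(73) = 73 / (35 + 73) * 500
= 73 / 108 * 500
= 338.0 microstrain

338.0


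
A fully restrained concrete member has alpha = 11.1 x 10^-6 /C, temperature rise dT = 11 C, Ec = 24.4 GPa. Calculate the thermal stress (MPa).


sigma = alpha * dT * Ec
= 11.1e-6 * 11 * 24.4 * 1000
= 2.979 MPa

2.979


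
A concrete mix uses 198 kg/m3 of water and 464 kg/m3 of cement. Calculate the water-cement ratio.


w/c = water / cement
w/c = 198 / 464 = 0.427

0.427


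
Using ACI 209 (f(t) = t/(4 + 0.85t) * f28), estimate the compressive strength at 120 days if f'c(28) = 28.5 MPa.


f(120) = 120 / (4 + 0.85 * 120) * 28.5
= 120 / 106.0 * 28.5
= 32.26 MPa

32.26


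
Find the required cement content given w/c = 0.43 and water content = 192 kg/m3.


Cement = water / (w/c)
= 192 / 0.43
= 446.5 kg/m3

446.5


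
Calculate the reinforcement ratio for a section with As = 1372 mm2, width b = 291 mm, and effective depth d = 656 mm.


rho = As / (b * d)
= 1372 / (291 * 656)
= 0.0072

0.0072


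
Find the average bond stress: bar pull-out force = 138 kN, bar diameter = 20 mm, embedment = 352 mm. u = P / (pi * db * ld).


u = P / (pi * db * ld)
= 138 * 1000 / (pi * 20 * 352)
= 6.24 MPa

6.24


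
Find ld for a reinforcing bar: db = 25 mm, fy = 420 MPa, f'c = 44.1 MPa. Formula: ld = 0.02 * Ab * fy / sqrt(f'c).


Ab = pi * 25^2 / 4 = 490.874 mm2
ld = 0.02 * 490.874 * 420 / sqrt(44.1)
= 620.9 mm

620.9


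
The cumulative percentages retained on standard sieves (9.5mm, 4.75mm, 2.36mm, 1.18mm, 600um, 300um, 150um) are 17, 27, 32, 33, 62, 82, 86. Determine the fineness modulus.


FM = sum(cumulative % retained) / 100
= 339 / 100
= 3.39

3.39


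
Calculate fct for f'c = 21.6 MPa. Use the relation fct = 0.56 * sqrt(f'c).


fct = 0.56 * sqrt(21.6)
= 0.56 * 4.648
= 2.603 MPa

2.603


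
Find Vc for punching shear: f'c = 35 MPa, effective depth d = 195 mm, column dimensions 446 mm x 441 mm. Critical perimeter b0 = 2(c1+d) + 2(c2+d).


b0 = 2*(446 + 195) + 2*(441 + 195) = 2554 mm
Vc = 0.33 * sqrt(35) * 2554 * 195 / 1000
= 972.31 kN

972.31


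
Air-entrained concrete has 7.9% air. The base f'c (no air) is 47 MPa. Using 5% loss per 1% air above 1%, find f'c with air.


Strength loss = (7.9 - 1) * 5 = 34.5%
f'c = 47 * (1 - 34.5/100)
= 30.79 MPa

30.79


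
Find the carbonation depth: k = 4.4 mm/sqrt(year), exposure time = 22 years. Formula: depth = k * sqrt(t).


depth = k * sqrt(t)
= 4.4 * sqrt(22)
= 20.64 mm

20.64


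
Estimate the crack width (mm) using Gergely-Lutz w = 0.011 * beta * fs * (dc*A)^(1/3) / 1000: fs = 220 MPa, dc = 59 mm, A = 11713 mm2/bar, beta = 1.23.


w = 0.011 * beta * fs * (dc * A)^(1/3) / 1000
= 0.011 * 1.23 * 220 * (59 * 11713)^(1/3) / 1000
= 0.263 mm

0.263


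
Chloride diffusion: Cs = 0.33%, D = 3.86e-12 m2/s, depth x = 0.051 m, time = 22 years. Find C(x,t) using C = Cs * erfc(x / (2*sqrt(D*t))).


t_seconds = 22 * 365.25 * 24 * 3600 = 694267200.0 s
arg = 0.051 / (2 * sqrt(3.86e-12 * 694267200.0))
= 0.4926
erfc(0.4926) = 0.486
C = 0.33 * 0.486 = 0.1604%

0.1604


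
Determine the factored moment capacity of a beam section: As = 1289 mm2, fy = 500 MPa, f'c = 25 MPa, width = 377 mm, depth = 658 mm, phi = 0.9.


a = As * fy / (0.85 * f'c * b)
= 1289 * 500 / (0.85 * 25 * 377)
= 80.4494 mm
Mn = As * fy * (d - a/2) / 10^6
= 398.1562 kN-m
phi*Mn = 0.9 * 398.1562 = 358.34 kN-m

358.34


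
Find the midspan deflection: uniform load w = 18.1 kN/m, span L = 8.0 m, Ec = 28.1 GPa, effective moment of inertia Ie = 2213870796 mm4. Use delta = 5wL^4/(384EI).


Convert: L = 8.0 m = 8000 mm, Ec = 28.1 GPa = 28100 MPa
delta = 5 * 18.1 * 8000^4 / (384 * 28100 * 2213870796)
= 15.52 mm

15.52


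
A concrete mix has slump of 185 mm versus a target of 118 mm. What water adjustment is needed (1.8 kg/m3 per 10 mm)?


Difference = 118 - 185 = -67 mm
Water adjustment = -67 * 1.8 / 10 = -12.1 kg/m3

-12.1


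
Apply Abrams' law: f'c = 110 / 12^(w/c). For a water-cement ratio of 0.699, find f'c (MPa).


f'c = 110 / 12^0.699
= 110 / 5.68
= 19.37 MPa

19.37


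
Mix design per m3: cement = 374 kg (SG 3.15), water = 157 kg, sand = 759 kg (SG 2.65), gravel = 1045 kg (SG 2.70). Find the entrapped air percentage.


Vol cement = 374 / (3.15 * 1000) = 0.11873 m3
Vol water = 157 / 1000 = 0.157 m3
Vol sand = 759 / (2.65 * 1000) = 0.286415 m3
Vol gravel = 1045 / (2.70 * 1000) = 0.387037 m3
Total solid + water volume = 0.949182 m3
Air = (1 - 0.949182) * 100 = 5.08%

5.08


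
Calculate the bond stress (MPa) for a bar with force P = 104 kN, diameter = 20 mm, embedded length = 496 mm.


u = P / (pi * db * ld)
= 104 * 1000 / (pi * 20 * 496)
= 3.337 MPa

3.337


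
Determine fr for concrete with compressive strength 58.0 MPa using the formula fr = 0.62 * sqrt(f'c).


fr = 0.62 * sqrt(58.0)
= 4.722 MPa

4.722


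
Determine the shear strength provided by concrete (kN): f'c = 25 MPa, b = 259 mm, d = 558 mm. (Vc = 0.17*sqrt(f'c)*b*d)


Vc = 0.17 * sqrt(25) * 259 * 558 / 1000
= 122.84 kN

122.84


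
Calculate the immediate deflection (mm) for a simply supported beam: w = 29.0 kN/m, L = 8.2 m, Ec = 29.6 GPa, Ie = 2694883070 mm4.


Convert: L = 8.2 m = 8200 mm, Ec = 29.6 GPa = 29600 MPa
delta = 5 * 29.0 * 8200^4 / (384 * 29600 * 2694883070)
= 21.4 mm

21.4


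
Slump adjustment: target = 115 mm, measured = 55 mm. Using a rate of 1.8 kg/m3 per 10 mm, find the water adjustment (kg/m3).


Difference = 115 - 55 = 60 mm
Water adjustment = 60 * 1.8 / 10 = 10.8 kg/m3

10.8


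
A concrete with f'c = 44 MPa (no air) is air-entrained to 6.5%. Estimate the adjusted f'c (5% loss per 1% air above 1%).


Strength loss = (6.5 - 1) * 5 = 27.5%
f'c = 44 * (1 - 27.5/100)
= 31.9 MPa

31.9


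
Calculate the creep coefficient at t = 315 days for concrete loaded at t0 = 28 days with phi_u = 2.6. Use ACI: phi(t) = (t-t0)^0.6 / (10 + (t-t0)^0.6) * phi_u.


dt = 315 - 28 = 287
phi = 287^0.6 / (10 + 287^0.6) * 2.6
= 1.947

1.947


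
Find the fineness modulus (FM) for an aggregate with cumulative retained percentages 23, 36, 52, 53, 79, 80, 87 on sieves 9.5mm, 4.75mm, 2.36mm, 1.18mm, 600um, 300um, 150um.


FM = sum(cumulative % retained) / 100
= 410 / 100
= 4.1

4.1


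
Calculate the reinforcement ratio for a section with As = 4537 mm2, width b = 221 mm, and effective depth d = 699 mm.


rho = As / (b * d)
= 4537 / (221 * 699)
= 0.0294

0.0294


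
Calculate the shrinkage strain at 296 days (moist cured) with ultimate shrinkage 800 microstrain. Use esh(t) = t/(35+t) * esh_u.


esh(296) = 296 / (35 + 296) * 800
= 296 / 331 * 800
= 715.4 microstrain

715.4


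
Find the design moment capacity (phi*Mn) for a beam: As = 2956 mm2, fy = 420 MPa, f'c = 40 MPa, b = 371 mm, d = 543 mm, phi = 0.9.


a = As * fy / (0.85 * f'c * b)
= 2956 * 420 / (0.85 * 40 * 371)
= 98.424 mm
Mn = As * fy * (d - a/2) / 10^6
= 613.0477 kN-m
phi*Mn = 0.9 * 613.0477 = 551.74 kN-m

551.74


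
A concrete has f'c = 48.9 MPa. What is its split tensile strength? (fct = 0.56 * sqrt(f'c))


fct = 0.56 * sqrt(48.9)
= 0.56 * 6.993
= 3.916 MPa

3.916


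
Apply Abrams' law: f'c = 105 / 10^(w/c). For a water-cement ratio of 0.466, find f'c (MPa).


f'c = 105 / 10^0.466
= 105 / 2.924
= 35.91 MPa

35.91


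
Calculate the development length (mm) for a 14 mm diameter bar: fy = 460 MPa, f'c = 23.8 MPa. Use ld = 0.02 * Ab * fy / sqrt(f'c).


Ab = pi * 14^2 / 4 = 153.938 mm2
ld = 0.02 * 153.938 * 460 / sqrt(23.8)
= 290.3 mm

290.3


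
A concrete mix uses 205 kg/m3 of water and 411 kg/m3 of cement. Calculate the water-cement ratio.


w/c = water / cement
w/c = 205 / 411 = 0.499

0.499


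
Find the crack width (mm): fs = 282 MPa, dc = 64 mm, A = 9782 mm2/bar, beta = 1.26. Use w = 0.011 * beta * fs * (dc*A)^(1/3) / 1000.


w = 0.011 * beta * fs * (dc * A)^(1/3) / 1000
= 0.011 * 1.26 * 282 * (64 * 9782)^(1/3) / 1000
= 0.334 mm

0.334


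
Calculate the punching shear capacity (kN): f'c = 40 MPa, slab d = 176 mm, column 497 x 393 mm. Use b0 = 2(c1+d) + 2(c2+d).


b0 = 2*(497 + 176) + 2*(393 + 176) = 2484 mm
Vc = 0.33 * sqrt(40) * 2484 * 176 / 1000
= 912.45 kN

912.45


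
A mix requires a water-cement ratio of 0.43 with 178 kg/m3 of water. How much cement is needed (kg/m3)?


Cement = water / (w/c)
= 178 / 0.43
= 414.0 kg/m3

414.0


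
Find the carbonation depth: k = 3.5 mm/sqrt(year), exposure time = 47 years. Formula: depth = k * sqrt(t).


depth = k * sqrt(t)
= 3.5 * sqrt(47)
= 23.99 mm

23.99


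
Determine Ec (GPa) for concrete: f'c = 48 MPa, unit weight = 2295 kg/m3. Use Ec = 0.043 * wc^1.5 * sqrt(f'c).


Ec = 0.043 * 2295^1.5 * sqrt(48) / 1000
= 32.75 GPa

32.75


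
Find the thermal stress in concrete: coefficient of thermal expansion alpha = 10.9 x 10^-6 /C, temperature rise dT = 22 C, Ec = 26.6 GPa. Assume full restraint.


sigma = alpha * dT * Ec
= 10.9e-6 * 22 * 26.6 * 1000
= 6.379 MPa

6.379


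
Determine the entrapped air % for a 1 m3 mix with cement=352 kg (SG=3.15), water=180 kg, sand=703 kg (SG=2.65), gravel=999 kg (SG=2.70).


Vol cement = 352 / (3.15 * 1000) = 0.111746 m3
Vol water = 180 / 1000 = 0.18 m3
Vol sand = 703 / (2.65 * 1000) = 0.265283 m3
Vol gravel = 999 / (2.70 * 1000) = 0.37 m3
Total solid + water volume = 0.927029 m3
Air = (1 - 0.927029) * 100 = 7.3%

7.3
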